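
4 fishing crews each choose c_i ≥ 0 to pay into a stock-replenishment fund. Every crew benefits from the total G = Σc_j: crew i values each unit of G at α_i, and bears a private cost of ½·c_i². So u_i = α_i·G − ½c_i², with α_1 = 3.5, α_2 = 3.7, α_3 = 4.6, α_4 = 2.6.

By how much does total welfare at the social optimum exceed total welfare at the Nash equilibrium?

234.29

Crew i's FOC: ∂u_i/∂c_i = α_i − c_i = 0, so c_i* = α_i.
NE contributions = (3.5, 3.7, 4.6, 2.6); G = 14.4.
W^NE = (Σα)·G − ½Σα_i² = 14.4² − ½·53.86 = 180.43.
Planner sets c_i = Σα_j = 14.4 for every i, so G^SO = 4·14.4 = 57.6.
W^SO = (Σα)·G^SO − ½·4·(Σα)² = (4/2)·14.4² = 414.72.
Deadweight loss = W^SO − W^NE = 234.29.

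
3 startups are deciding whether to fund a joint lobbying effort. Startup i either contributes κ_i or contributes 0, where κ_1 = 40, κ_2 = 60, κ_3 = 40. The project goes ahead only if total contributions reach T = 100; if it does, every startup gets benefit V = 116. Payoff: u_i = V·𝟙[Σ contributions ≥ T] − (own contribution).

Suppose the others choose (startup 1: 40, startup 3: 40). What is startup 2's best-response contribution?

60

Others' total = 80. Contributing 60 brings total to 140 ≥ 100: gain V − κ_2 = 56.
Best response: 60.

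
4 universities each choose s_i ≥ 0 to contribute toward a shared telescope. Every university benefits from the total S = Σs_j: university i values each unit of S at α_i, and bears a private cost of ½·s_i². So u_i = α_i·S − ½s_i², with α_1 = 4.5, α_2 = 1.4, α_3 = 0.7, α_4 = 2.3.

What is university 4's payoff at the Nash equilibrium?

17.825

University i's FOC: ∂u_i/∂s_i = α_i − s_i = 0, so s_i* = α_i.
NE contributions = (4.5, 1.4, 0.7, 2.3); S = 8.9.
u_4 = α_4·S − ½·(s_4)² = 2.3·8.9 − ½·2.3² = 17.825.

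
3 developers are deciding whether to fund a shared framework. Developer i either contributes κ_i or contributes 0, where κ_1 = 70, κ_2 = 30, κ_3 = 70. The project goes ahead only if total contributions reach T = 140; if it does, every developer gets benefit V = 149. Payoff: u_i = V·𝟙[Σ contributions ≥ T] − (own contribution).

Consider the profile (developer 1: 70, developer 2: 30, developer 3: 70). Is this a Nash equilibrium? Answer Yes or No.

No

Total = 170 ≥ 140: provided.
Developer 1 (pledges 70, payoff 79): dropping to 0 → total 100, payoff 0. No gain.
Developer 2 (pledges 30, payoff 119): dropping to 0 → total 140, payoff 149. Profitable deviation.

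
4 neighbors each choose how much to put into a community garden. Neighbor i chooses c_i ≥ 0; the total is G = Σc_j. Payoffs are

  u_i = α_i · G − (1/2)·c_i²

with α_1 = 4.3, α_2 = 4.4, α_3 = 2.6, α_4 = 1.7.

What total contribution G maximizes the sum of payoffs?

52

Planner FOC: ∂(Σu_j)/∂c_i = (Σα_j) − c_i = 0, so c_i^SO = Σα_j = 13 for every i; G^SO = 52.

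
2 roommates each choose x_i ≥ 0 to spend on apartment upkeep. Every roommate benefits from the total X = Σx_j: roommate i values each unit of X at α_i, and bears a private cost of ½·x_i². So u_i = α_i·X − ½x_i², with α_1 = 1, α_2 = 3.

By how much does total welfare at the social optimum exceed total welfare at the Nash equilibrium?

Roommate i's FOC: ∂u_i/∂x_i = α_i − x_i = 0, so x_i* = α_i.
NE contributions = (1, 3); X = 4.
W^NE = (Σα)·X − ½Σα_i² = 4² − ½·10 = 11.
Planner sets x_i = Σα_j = 4 for every i, so X^SO = 2·4 = 8.
W^SO = (Σα)·X^SO − ½·2·(Σα)² = (2/2)·4² = 16.
Deadweight loss = W^SO − W^NE = 5.

5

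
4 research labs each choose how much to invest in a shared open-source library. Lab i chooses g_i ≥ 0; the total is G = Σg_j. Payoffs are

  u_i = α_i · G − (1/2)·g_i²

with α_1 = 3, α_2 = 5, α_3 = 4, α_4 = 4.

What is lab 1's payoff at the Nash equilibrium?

Lab i's FOC: ∂u_i/∂g_i = α_i − g_i = 0, so g_i* = α_i.
NE contributions = (3, 5, 4, 4); G = 16.
u_1 = α_1·G − ½·(g_1)² = 3·16 − ½·3² = 43.5.

43.5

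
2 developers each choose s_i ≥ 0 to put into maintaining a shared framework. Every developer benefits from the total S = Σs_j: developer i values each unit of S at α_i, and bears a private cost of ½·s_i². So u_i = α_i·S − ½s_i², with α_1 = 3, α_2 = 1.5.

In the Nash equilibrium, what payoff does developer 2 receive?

Developer i's FOC: ∂u_i/∂s_i = α_i − s_i = 0, so s_i* = α_i.
NE contributions = (3, 1.5); S = 4.5.
u_2 = α_2·S − ½·(s_2)² = 1.5·4.5 − ½·1.5² = 5.625.

5.625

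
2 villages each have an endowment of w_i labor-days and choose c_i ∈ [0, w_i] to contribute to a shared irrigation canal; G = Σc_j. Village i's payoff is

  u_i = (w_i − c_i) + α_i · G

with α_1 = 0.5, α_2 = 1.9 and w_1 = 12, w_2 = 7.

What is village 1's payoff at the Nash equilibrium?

15.5

∂u_i/∂c_i = α_i − 1, so village i contributes w_i if α_i > 1, else 0.
α_i > 1 for i ∈ {2}; NE contributions (0, 7), G = 7.
u_1 = (12 − 0) + 0.5·7 = 15.5.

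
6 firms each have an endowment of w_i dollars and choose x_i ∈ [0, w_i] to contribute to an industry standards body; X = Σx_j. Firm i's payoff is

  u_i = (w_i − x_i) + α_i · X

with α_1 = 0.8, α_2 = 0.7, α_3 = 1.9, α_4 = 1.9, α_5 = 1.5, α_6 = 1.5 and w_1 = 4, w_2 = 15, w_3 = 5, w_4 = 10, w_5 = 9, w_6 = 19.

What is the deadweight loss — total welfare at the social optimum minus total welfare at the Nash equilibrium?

138.7

∂u_i/∂x_i = α_i − 1, so firm i contributes w_i if α_i > 1, else 0.
α_i > 1 for i ∈ {3, 4, 5, 6}; NE contributions (0, 0, 5, 10, 9, 19), X = 43.
W^NE = Σw_i − X^NE + (Σα_i)·X^NE = 62 + 7.3·43 = 375.9.
Planner: ∂(Σu_j)/∂x_i = Σα_j − 1 = 7.3 > 0, so everyone contributes w_i; X^SO = 62, W^SO = 62 + 7.3·62 = 514.6.
Deadweight loss = 138.7.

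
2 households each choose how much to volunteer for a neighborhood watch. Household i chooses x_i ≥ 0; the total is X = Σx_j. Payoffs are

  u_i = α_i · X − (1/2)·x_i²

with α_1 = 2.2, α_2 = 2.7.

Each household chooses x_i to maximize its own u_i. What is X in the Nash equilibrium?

Household i's FOC: ∂u_i/∂x_i = α_i − x_i = 0, so x_i* = α_i.
NE contributions = (2.2, 2.7); X = 4.9.

4.9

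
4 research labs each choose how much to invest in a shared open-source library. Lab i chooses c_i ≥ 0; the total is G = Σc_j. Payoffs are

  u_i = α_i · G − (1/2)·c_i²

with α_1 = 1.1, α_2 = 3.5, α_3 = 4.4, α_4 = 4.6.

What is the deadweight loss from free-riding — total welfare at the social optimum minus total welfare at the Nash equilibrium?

211.95

Lab i's FOC: ∂u_i/∂c_i = α_i − c_i = 0, so c_i* = α_i.
NE contributions = (1.1, 3.5, 4.4, 4.6); G = 13.6.
W^NE = (Σα)·G − ½Σα_i² = 13.6² − ½·53.98 = 157.97.
Planner sets c_i = Σα_j = 13.6 for every i, so G^SO = 4·13.6 = 54.4.
W^SO = (Σα)·G^SO − ½·4·(Σα)² = (4/2)·13.6² = 369.92.
Deadweight loss = W^SO − W^NE = 211.95.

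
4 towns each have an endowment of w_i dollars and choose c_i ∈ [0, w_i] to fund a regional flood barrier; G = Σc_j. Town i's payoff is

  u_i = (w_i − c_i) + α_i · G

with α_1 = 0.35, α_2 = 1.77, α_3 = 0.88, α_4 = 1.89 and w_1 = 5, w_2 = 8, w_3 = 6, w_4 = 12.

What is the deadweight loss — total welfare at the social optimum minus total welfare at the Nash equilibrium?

42.79

∂u_i/∂c_i = α_i − 1, so town i contributes w_i if α_i > 1, else 0.
α_i > 1 for i ∈ {2, 4}; NE contributions (0, 8, 0, 12), G = 20.
W^NE = Σw_i − G^NE + (Σα_i)·G^NE = 31 + 3.89·20 = 108.8.
Planner: ∂(Σu_j)/∂c_i = Σα_j − 1 = 3.89 > 0, so everyone contributes w_i; G^SO = 31, W^SO = 31 + 3.89·31 = 151.59.
Deadweight loss = 42.79.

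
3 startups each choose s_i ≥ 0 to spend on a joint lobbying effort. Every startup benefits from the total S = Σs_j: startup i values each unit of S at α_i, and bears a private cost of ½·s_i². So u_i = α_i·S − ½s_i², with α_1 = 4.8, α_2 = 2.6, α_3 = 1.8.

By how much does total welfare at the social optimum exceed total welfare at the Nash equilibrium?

58.84

Startup i's FOC: ∂u_i/∂s_i = α_i − s_i = 0, so s_i* = α_i.
NE contributions = (4.8, 2.6, 1.8); S = 9.2.
W^NE = (Σα)·S − ½Σα_i² = 9.2² − ½·33.04 = 68.12.
Planner sets s_i = Σα_j = 9.2 for every i, so S^SO = 3·9.2 = 27.6.
W^SO = (Σα)·S^SO − ½·3·(Σα)² = (3/2)·9.2² = 126.96.
Deadweight loss = W^SO − W^NE = 58.84.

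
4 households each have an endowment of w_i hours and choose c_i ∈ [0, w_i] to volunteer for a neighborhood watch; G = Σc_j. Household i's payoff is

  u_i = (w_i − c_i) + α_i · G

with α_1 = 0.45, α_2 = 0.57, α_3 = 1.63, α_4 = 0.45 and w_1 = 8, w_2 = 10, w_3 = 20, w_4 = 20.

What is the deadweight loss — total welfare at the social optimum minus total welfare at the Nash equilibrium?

79.8

∂u_i/∂c_i = α_i − 1, so household i contributes w_i if α_i > 1, else 0.
α_i > 1 for i ∈ {3}; NE contributions (0, 0, 20, 0), G = 20.
W^NE = Σw_i − G^NE + (Σα_i)·G^NE = 58 + 2.1·20 = 100.
Planner: ∂(Σu_j)/∂c_i = Σα_j − 1 = 2.1 > 0, so everyone contributes w_i; G^SO = 58, W^SO = 58 + 2.1·58 = 179.8.
Deadweight loss = 79.8.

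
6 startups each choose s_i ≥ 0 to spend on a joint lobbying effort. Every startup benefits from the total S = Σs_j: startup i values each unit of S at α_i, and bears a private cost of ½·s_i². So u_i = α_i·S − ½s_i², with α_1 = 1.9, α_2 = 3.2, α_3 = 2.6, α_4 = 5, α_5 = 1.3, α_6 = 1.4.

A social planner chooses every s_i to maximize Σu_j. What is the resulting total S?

92.4

Planner FOC: ∂(Σu_j)/∂s_i = (Σα_j) − s_i = 0, so s_i^SO = Σα_j = 15.4 for every i; S^SO = 92.4.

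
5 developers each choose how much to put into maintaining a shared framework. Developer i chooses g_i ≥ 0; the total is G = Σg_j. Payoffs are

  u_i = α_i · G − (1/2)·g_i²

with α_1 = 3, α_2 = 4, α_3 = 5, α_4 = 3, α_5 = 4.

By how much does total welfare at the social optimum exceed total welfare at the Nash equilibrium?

579

Developer i's FOC: ∂u_i/∂g_i = α_i − g_i = 0, so g_i* = α_i.
NE contributions = (3, 4, 5, 3, 4); G = 19.
W^NE = (Σα)·G − ½Σα_i² = 19² − ½·75 = 323.5.
Planner sets g_i = Σα_j = 19 for every i, so G^SO = 5·19 = 95.
W^SO = (Σα)·G^SO − ½·5·(Σα)² = (5/2)·19² = 902.5.
Deadweight loss = W^SO − W^NE = 579.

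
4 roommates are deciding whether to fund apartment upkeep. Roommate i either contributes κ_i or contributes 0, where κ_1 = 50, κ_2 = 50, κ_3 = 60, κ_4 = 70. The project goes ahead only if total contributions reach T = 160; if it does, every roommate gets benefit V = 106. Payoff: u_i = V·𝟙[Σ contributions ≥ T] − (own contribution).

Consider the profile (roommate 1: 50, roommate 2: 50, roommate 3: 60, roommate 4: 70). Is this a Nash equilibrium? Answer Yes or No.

Total = 230 ≥ 160: provided.
Roommate 1 (pledges 50, payoff 56): dropping to 0 → total 180, payoff 106. Profitable deviation.

No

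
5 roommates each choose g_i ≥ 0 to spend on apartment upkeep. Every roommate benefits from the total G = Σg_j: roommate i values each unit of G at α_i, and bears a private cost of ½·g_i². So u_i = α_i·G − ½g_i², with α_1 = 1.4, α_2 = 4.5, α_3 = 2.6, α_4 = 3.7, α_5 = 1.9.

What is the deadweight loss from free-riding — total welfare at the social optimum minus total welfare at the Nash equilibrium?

Roommate i's FOC: ∂u_i/∂g_i = α_i − g_i = 0, so g_i* = α_i.
NE contributions = (1.4, 4.5, 2.6, 3.7, 1.9); G = 14.1.
W^NE = (Σα)·G − ½Σα_i² = 14.1² − ½·46.27 = 175.675.
Planner sets g_i = Σα_j = 14.1 for every i, so G^SO = 5·14.1 = 70.5.
W^SO = (Σα)·G^SO − ½·5·(Σα)² = (5/2)·14.1² = 497.025.
Deadweight loss = W^SO − W^NE = 321.35.

321.35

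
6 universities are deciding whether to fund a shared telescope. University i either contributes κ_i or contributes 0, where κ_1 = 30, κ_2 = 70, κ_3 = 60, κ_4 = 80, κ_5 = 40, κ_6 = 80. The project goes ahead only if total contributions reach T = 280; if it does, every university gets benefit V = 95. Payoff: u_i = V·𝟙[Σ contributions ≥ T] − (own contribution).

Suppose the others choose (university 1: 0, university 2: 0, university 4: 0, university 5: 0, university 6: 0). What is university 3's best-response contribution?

0

Others' total = 0. Even contributing 60 gives 60 < 280: no benefit either way.
Best response: 0.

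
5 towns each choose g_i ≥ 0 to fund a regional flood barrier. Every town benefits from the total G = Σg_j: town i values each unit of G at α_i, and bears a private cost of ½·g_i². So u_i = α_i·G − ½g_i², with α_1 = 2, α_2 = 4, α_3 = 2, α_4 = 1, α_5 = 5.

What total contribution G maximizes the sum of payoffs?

Planner FOC: ∂(Σu_j)/∂g_i = (Σα_j) − g_i = 0, so g_i^SO = Σα_j = 14 for every i; G^SO = 70.

70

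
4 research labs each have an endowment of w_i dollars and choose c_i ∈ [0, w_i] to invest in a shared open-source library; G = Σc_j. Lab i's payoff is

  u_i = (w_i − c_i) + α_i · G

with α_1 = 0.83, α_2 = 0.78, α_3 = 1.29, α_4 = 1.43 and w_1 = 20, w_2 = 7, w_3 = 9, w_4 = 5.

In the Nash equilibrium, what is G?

14

∂u_i/∂c_i = α_i − 1, so lab i contributes w_i if α_i > 1, else 0.
α_i > 1 for i ∈ {3, 4}; NE contributions (0, 0, 9, 5), G = 14.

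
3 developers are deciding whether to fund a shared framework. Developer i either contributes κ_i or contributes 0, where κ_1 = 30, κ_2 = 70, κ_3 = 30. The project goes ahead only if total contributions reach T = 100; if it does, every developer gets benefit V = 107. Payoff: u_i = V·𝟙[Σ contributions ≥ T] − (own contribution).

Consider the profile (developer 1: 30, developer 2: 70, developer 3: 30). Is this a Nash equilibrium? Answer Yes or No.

No

Total = 130 ≥ 100: provided.
Developer 1 (pledges 30, payoff 77): dropping to 0 → total 100, payoff 107. Profitable deviation.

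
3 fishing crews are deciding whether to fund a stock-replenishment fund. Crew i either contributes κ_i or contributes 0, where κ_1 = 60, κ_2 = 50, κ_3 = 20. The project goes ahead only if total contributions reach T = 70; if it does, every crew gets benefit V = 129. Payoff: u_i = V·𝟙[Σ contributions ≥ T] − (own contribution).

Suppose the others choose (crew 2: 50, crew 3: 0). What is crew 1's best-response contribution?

60

Others' total = 50. Contributing 60 brings total to 110 ≥ 70: gain V − κ_1 = 69.
Best response: 60.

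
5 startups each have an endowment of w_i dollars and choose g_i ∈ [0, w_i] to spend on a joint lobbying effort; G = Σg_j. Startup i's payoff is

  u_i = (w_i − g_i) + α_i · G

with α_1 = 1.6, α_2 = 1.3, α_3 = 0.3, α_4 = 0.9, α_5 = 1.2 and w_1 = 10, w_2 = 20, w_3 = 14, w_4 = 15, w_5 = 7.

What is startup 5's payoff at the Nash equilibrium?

44.4

∂u_i/∂g_i = α_i − 1, so startup i contributes w_i if α_i > 1, else 0.
α_i > 1 for i ∈ {1, 2, 5}; NE contributions (10, 20, 0, 0, 7), G = 37.
u_5 = (7 − 7) + 1.2·37 = 44.4.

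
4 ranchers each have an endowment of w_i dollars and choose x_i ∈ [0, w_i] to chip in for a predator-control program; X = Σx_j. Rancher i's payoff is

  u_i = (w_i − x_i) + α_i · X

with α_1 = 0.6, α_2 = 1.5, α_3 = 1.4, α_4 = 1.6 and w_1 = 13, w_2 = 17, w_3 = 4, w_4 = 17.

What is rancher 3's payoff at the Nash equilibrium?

∂u_i/∂x_i = α_i − 1, so rancher i contributes w_i if α_i > 1, else 0.
α_i > 1 for i ∈ {2, 3, 4}; NE contributions (0, 17, 4, 17), X = 38.
u_3 = (4 − 4) + 1.4·38 = 53.2.

53.2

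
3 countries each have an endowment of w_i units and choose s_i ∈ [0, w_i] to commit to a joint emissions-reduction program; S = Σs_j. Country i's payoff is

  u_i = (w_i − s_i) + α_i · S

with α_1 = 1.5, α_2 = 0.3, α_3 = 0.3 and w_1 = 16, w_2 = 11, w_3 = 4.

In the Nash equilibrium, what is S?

∂u_i/∂s_i = α_i − 1, so country i contributes w_i if α_i > 1, else 0.
α_i > 1 for i ∈ {1}; NE contributions (16, 0, 0), S = 16.

16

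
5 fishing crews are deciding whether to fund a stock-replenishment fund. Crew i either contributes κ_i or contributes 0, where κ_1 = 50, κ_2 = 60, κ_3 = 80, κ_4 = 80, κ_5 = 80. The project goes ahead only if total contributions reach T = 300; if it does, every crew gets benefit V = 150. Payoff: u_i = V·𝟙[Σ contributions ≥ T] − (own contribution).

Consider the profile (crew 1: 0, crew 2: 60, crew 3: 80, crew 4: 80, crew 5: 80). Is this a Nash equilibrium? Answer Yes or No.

Yes

Total = 300 ≥ 300: provided.
Crew 1 (pledges 0, payoff 150): pledging 50 → total 350, payoff 100. No gain.
Crew 2 (pledges 60, payoff 90): dropping to 0 → total 240, payoff 0. No gain.
Crew 3 (pledges 80, payoff 70): dropping to 0 → total 220, payoff 0. No gain.
Crew 4 (pledges 80, payoff 70): dropping to 0 → total 220, payoff 0. No gain.
Crew 5 (pledges 80, payoff 70): dropping to 0 → total 220, payoff 0. No gain.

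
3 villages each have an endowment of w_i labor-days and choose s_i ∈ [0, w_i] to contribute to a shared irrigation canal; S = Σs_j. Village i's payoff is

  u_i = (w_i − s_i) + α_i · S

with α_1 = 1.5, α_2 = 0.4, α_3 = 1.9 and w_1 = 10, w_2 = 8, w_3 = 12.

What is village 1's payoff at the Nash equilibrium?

33

∂u_i/∂s_i = α_i − 1, so village i contributes w_i if α_i > 1, else 0.
α_i > 1 for i ∈ {1, 3}; NE contributions (10, 0, 12), S = 22.
u_1 = (10 − 10) + 1.5·22 = 33.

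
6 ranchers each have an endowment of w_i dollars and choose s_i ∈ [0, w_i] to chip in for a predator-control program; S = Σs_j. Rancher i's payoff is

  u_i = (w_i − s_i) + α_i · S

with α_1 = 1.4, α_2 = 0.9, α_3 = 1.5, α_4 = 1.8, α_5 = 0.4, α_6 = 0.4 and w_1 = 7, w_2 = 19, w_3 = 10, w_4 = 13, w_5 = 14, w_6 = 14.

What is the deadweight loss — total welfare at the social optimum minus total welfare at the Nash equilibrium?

253.8

∂u_i/∂s_i = α_i − 1, so rancher i contributes w_i if α_i > 1, else 0.
α_i > 1 for i ∈ {1, 3, 4}; NE contributions (7, 0, 10, 13, 0, 0), S = 30.
W^NE = Σw_i − S^NE + (Σα_i)·S^NE = 77 + 5.4·30 = 239.
Planner: ∂(Σu_j)/∂s_i = Σα_j − 1 = 5.4 > 0, so everyone contributes w_i; S^SO = 77, W^SO = 77 + 5.4·77 = 492.8.
Deadweight loss = 253.8.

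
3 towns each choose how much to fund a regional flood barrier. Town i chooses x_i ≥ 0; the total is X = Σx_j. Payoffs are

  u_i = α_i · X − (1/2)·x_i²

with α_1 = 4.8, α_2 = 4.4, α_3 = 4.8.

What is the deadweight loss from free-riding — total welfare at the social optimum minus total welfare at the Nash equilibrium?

130.72

Town i's FOC: ∂u_i/∂x_i = α_i − x_i = 0, so x_i* = α_i.
NE contributions = (4.8, 4.4, 4.8); X = 14.
W^NE = (Σα)·X − ½Σα_i² = 14² − ½·65.44 = 163.28.
Planner sets x_i = Σα_j = 14 for every i, so X^SO = 3·14 = 42.
W^SO = (Σα)·X^SO − ½·3·(Σα)² = (3/2)·14² = 294.
Deadweight loss = W^SO − W^NE = 130.72.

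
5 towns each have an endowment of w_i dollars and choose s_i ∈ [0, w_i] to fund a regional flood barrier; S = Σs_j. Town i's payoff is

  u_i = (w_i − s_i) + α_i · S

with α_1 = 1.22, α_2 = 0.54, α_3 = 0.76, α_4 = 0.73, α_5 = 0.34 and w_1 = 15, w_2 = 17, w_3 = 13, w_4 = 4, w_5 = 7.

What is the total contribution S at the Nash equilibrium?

∂u_i/∂s_i = α_i − 1, so town i contributes w_i if α_i > 1, else 0.
α_i > 1 for i ∈ {1}; NE contributions (15, 0, 0, 0, 0), S = 15.

15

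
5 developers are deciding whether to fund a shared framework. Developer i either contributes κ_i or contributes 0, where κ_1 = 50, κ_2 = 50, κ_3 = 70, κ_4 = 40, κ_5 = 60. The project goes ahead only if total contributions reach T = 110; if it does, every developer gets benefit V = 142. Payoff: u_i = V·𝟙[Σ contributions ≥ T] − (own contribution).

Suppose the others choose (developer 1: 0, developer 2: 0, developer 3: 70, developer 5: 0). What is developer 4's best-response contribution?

Others' total = 70. Contributing 40 brings total to 110 ≥ 110: gain V − κ_4 = 102.
Best response: 40.

40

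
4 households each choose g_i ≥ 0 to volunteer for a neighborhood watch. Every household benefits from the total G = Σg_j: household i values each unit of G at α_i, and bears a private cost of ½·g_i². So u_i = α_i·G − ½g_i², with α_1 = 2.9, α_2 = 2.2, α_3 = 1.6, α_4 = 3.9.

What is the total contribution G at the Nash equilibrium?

10.6

Household i's FOC: ∂u_i/∂g_i = α_i − g_i = 0, so g_i* = α_i.
NE contributions = (2.9, 2.2, 1.6, 3.9); G = 10.6.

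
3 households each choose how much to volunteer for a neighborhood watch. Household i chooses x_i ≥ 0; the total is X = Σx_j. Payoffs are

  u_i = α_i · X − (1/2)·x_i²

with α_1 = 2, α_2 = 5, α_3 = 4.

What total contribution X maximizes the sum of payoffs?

Planner FOC: ∂(Σu_j)/∂x_i = (Σα_j) − x_i = 0, so x_i^SO = Σα_j = 11 for every i; X^SO = 33.

33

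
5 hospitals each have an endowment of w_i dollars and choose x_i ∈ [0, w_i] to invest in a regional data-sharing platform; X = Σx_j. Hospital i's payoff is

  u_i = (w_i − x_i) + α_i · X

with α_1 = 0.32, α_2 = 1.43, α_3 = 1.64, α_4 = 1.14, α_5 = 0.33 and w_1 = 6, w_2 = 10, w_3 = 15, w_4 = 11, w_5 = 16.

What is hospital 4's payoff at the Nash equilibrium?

∂u_i/∂x_i = α_i − 1, so hospital i contributes w_i if α_i > 1, else 0.
α_i > 1 for i ∈ {2, 3, 4}; NE contributions (0, 10, 15, 11, 0), X = 36.
u_4 = (11 − 11) + 1.14·36 = 41.04.

41.04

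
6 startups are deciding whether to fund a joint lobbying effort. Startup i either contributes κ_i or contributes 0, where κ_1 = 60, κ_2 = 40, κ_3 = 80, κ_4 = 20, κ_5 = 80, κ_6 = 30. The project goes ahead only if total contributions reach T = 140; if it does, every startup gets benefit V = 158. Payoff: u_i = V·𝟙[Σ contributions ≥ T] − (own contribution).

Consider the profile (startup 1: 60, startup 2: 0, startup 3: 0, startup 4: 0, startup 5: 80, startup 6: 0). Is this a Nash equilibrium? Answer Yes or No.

Total = 140 ≥ 140: provided.
Startup 1 (pledges 60, payoff 98): dropping to 0 → total 80, payoff 0. No gain.
Startup 2 (pledges 0, payoff 158): pledging 40 → total 180, payoff 118. No gain.
Startup 3 (pledges 0, payoff 158): pledging 80 → total 220, payoff 78. No gain.
Startup 4 (pledges 0, payoff 158): pledging 20 → total 160, payoff 138. No gain.
Startup 5 (pledges 80, payoff 78): dropping to 0 → total 60, payoff 0. No gain.
Startup 6 (pledges 0, payoff 158): pledging 30 → total 170, payoff 128. No gain.

Yes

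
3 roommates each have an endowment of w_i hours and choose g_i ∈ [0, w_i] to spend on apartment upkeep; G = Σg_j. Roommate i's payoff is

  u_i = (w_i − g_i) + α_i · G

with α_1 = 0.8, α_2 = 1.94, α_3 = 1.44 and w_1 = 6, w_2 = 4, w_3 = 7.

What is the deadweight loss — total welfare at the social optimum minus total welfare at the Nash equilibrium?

19.08

∂u_i/∂g_i = α_i − 1, so roommate i contributes w_i if α_i > 1, else 0.
α_i > 1 for i ∈ {2, 3}; NE contributions (0, 4, 7), G = 11.
W^NE = Σw_i − G^NE + (Σα_i)·G^NE = 17 + 3.18·11 = 51.98.
Planner: ∂(Σu_j)/∂g_i = Σα_j − 1 = 3.18 > 0, so everyone contributes w_i; G^SO = 17, W^SO = 17 + 3.18·17 = 71.06.
Deadweight loss = 19.08.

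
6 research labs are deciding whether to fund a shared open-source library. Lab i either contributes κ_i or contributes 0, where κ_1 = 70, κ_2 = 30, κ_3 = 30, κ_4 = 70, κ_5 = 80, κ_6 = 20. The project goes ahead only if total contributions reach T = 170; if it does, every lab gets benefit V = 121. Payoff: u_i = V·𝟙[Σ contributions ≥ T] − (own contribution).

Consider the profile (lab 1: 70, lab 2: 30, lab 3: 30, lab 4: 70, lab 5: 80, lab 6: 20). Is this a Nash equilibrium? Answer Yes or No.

Total = 300 ≥ 170: provided.
Lab 1 (pledges 70, payoff 51): dropping to 0 → total 230, payoff 121. Profitable deviation.

No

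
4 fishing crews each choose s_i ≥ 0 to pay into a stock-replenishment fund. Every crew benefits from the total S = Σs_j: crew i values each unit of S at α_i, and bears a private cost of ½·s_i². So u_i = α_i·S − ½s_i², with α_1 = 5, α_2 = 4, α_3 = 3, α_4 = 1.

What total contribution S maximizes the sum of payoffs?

52

Planner FOC: ∂(Σu_j)/∂s_i = (Σα_j) − s_i = 0, so s_i^SO = Σα_j = 13 for every i; S^SO = 52.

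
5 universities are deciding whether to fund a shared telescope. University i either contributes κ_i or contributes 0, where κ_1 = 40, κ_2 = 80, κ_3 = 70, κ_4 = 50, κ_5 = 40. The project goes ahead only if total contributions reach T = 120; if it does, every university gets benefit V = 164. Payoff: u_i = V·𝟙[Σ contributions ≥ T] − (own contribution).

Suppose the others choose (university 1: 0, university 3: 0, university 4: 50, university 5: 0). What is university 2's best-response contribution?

Others' total = 50. Contributing 80 brings total to 130 ≥ 120: gain V − κ_2 = 84.
Best response: 80.

80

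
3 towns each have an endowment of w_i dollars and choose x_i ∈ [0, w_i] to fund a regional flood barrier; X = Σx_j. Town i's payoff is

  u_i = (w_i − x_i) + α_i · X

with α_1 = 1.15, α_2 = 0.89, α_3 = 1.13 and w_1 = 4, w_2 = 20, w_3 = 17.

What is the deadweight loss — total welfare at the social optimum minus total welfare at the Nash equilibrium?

∂u_i/∂x_i = α_i − 1, so town i contributes w_i if α_i > 1, else 0.
α_i > 1 for i ∈ {1, 3}; NE contributions (4, 0, 17), X = 21.
W^NE = Σw_i − X^NE + (Σα_i)·X^NE = 41 + 2.17·21 = 86.57.
Planner: ∂(Σu_j)/∂x_i = Σα_j − 1 = 2.17 > 0, so everyone contributes w_i; X^SO = 41, W^SO = 41 + 2.17·41 = 129.97.
Deadweight loss = 43.4.

43.4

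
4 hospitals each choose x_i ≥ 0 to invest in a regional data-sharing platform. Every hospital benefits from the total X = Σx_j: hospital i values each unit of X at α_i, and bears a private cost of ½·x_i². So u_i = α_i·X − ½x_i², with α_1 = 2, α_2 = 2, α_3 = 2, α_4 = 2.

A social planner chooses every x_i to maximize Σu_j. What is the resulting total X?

32

Planner FOC: ∂(Σu_j)/∂x_i = (Σα_j) − x_i = 0, so x_i^SO = Σα_j = 8 for every i; X^SO = 32.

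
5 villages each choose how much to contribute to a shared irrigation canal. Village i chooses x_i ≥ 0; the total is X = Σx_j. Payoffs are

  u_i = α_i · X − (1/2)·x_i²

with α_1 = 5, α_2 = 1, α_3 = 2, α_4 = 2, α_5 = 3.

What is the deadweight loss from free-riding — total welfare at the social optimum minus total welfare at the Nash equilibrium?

Village i's FOC: ∂u_i/∂x_i = α_i − x_i = 0, so x_i* = α_i.
NE contributions = (5, 1, 2, 2, 3); X = 13.
W^NE = (Σα)·X − ½Σα_i² = 13² − ½·43 = 147.5.
Planner sets x_i = Σα_j = 13 for every i, so X^SO = 5·13 = 65.
W^SO = (Σα)·X^SO − ½·5·(Σα)² = (5/2)·13² = 422.5.
Deadweight loss = W^SO − W^NE = 275.

275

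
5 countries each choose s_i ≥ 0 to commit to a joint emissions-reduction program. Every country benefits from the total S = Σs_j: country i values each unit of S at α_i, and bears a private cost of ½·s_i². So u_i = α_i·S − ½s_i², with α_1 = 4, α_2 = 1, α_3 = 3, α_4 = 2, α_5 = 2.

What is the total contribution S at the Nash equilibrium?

Country i's FOC: ∂u_i/∂s_i = α_i − s_i = 0, so s_i* = α_i.
NE contributions = (4, 1, 3, 2, 2); S = 12.

12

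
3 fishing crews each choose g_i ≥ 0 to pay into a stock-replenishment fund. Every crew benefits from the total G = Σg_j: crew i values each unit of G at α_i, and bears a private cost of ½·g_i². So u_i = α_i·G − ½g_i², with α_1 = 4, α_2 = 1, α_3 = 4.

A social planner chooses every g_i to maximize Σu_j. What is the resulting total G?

27

Planner FOC: ∂(Σu_j)/∂g_i = (Σα_j) − g_i = 0, so g_i^SO = Σα_j = 9 for every i; G^SO = 27.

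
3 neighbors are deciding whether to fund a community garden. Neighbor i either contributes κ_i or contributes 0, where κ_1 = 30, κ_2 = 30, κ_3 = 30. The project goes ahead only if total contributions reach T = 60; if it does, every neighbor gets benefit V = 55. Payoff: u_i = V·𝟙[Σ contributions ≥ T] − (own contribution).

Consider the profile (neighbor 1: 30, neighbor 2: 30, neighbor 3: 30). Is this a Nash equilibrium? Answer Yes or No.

Total = 90 ≥ 60: provided.
Neighbor 1 (pledges 30, payoff 25): dropping to 0 → total 60, payoff 55. Profitable deviation.

No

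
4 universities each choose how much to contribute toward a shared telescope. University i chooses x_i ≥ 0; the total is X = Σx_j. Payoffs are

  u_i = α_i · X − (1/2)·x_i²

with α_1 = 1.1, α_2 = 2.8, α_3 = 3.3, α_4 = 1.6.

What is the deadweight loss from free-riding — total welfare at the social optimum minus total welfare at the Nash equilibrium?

88.69

University i's FOC: ∂u_i/∂x_i = α_i − x_i = 0, so x_i* = α_i.
NE contributions = (1.1, 2.8, 3.3, 1.6); X = 8.8.
W^NE = (Σα)·X − ½Σα_i² = 8.8² − ½·22.5 = 66.19.
Planner sets x_i = Σα_j = 8.8 for every i, so X^SO = 4·8.8 = 35.2.
W^SO = (Σα)·X^SO − ½·4·(Σα)² = (4/2)·8.8² = 154.88.
Deadweight loss = W^SO − W^NE = 88.69.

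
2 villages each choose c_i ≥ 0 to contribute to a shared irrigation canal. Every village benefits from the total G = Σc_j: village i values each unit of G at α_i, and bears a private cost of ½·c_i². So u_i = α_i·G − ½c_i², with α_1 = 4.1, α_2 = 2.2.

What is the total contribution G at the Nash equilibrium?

Village i's FOC: ∂u_i/∂c_i = α_i − c_i = 0, so c_i* = α_i.
NE contributions = (4.1, 2.2); G = 6.3.

6.3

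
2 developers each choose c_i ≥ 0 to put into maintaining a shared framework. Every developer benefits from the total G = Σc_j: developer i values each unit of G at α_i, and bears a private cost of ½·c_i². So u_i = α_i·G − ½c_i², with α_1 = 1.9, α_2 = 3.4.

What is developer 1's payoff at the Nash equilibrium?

8.265

Developer i's FOC: ∂u_i/∂c_i = α_i − c_i = 0, so c_i* = α_i.
NE contributions = (1.9, 3.4); G = 5.3.
u_1 = α_1·G − ½·(c_1)² = 1.9·5.3 − ½·1.9² = 8.265.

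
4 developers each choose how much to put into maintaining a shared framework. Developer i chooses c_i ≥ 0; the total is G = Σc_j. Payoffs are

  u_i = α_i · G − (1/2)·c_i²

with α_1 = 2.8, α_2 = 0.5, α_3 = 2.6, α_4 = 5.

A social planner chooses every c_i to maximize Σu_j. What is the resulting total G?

Planner FOC: ∂(Σu_j)/∂c_i = (Σα_j) − c_i = 0, so c_i^SO = Σα_j = 10.9 for every i; G^SO = 43.6.

43.6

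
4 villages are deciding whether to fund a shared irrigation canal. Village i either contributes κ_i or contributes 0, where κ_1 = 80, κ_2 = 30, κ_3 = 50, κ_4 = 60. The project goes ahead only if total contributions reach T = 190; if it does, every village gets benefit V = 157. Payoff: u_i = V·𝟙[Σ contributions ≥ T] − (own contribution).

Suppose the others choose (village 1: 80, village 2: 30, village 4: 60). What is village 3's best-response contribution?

Others' total = 170. Contributing 50 brings total to 220 ≥ 190: gain V − κ_3 = 107.
Best response: 50.

50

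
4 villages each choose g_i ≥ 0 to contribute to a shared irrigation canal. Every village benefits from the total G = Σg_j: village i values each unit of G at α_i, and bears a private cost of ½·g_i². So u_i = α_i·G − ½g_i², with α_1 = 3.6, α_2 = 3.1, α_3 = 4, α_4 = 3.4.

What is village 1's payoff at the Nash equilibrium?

Village i's FOC: ∂u_i/∂g_i = α_i − g_i = 0, so g_i* = α_i.
NE contributions = (3.6, 3.1, 4, 3.4); G = 14.1.
u_1 = α_1·G − ½·(g_1)² = 3.6·14.1 − ½·3.6² = 44.28.

44.28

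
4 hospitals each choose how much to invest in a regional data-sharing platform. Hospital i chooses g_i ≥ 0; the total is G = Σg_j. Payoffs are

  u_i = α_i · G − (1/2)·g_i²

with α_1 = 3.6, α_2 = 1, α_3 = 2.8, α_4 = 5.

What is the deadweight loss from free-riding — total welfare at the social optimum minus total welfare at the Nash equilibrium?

Hospital i's FOC: ∂u_i/∂g_i = α_i − g_i = 0, so g_i* = α_i.
NE contributions = (3.6, 1, 2.8, 5); G = 12.4.
W^NE = (Σα)·G − ½Σα_i² = 12.4² − ½·46.8 = 130.36.
Planner sets g_i = Σα_j = 12.4 for every i, so G^SO = 4·12.4 = 49.6.
W^SO = (Σα)·G^SO − ½·4·(Σα)² = (4/2)·12.4² = 307.52.
Deadweight loss = W^SO − W^NE = 177.16.

177.16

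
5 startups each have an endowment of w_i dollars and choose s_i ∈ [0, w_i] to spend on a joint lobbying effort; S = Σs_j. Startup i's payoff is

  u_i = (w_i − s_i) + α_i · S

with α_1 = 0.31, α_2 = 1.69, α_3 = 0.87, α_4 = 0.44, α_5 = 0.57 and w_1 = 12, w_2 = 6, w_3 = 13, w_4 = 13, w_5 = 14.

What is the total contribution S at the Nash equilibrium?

6

∂u_i/∂s_i = α_i − 1, so startup i contributes w_i if α_i > 1, else 0.
α_i > 1 for i ∈ {2}; NE contributions (0, 6, 0, 0, 0), S = 6.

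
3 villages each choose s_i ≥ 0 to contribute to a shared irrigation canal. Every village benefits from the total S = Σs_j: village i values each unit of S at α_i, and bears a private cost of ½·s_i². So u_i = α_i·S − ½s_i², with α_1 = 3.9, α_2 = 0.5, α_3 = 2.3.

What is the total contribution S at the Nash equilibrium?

Village i's FOC: ∂u_i/∂s_i = α_i − s_i = 0, so s_i* = α_i.
NE contributions = (3.9, 0.5, 2.3); S = 6.7.

6.7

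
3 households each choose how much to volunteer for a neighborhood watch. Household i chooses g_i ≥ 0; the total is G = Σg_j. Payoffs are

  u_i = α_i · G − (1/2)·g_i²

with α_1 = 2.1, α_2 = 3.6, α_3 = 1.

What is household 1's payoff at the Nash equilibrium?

11.865

Household i's FOC: ∂u_i/∂g_i = α_i − g_i = 0, so g_i* = α_i.
NE contributions = (2.1, 3.6, 1); G = 6.7.
u_1 = α_1·G − ½·(g_1)² = 2.1·6.7 − ½·2.1² = 11.865.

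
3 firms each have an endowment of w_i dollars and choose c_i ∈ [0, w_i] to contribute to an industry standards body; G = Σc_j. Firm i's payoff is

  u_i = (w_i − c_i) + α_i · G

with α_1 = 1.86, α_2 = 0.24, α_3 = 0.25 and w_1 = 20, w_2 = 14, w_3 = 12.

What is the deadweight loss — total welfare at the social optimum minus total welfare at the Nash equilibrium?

35.1

∂u_i/∂c_i = α_i − 1, so firm i contributes w_i if α_i > 1, else 0.
α_i > 1 for i ∈ {1}; NE contributions (20, 0, 0), G = 20.
W^NE = Σw_i − G^NE + (Σα_i)·G^NE = 46 + 1.35·20 = 73.
Planner: ∂(Σu_j)/∂c_i = Σα_j − 1 = 1.35 > 0, so everyone contributes w_i; G^SO = 46, W^SO = 46 + 1.35·46 = 108.1.
Deadweight loss = 35.1.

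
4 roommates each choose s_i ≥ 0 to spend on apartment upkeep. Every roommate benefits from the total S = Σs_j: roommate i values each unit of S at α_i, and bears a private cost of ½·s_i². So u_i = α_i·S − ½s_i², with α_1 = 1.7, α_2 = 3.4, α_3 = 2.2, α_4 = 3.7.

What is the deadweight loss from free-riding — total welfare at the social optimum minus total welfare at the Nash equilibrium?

137.49

Roommate i's FOC: ∂u_i/∂s_i = α_i − s_i = 0, so s_i* = α_i.
NE contributions = (1.7, 3.4, 2.2, 3.7); S = 11.
W^NE = (Σα)·S − ½Σα_i² = 11² − ½·32.98 = 104.51.
Planner sets s_i = Σα_j = 11 for every i, so S^SO = 4·11 = 44.
W^SO = (Σα)·S^SO − ½·4·(Σα)² = (4/2)·11² = 242.
Deadweight loss = W^SO − W^NE = 137.49.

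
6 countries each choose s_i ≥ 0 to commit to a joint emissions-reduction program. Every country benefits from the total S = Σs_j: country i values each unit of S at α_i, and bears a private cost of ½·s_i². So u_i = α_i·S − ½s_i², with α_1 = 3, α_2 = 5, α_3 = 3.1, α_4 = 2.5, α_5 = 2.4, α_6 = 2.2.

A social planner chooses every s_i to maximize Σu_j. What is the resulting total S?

109.2

Planner FOC: ∂(Σu_j)/∂s_i = (Σα_j) − s_i = 0, so s_i^SO = Σα_j = 18.2 for every i; S^SO = 109.2.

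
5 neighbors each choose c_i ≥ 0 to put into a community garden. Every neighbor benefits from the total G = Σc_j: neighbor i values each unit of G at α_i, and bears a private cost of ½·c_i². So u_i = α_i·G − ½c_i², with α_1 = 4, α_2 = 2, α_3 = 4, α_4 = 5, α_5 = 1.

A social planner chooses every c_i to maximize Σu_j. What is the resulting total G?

Planner FOC: ∂(Σu_j)/∂c_i = (Σα_j) − c_i = 0, so c_i^SO = Σα_j = 16 for every i; G^SO = 80.

80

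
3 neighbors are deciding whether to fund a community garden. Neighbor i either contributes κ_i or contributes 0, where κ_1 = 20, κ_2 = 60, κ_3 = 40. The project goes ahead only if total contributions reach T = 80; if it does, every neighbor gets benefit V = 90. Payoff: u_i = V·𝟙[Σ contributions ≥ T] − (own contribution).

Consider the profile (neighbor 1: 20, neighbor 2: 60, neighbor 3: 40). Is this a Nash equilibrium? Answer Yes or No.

Total = 120 ≥ 80: provided.
Neighbor 1 (pledges 20, payoff 70): dropping to 0 → total 100, payoff 90. Profitable deviation.

No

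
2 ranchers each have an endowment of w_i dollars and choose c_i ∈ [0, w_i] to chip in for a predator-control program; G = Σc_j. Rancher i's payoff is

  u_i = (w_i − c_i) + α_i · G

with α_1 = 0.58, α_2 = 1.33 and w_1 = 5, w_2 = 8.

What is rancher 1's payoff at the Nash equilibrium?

9.64

∂u_i/∂c_i = α_i − 1, so rancher i contributes w_i if α_i > 1, else 0.
α_i > 1 for i ∈ {2}; NE contributions (0, 8), G = 8.
u_1 = (5 − 0) + 0.58·8 = 9.64.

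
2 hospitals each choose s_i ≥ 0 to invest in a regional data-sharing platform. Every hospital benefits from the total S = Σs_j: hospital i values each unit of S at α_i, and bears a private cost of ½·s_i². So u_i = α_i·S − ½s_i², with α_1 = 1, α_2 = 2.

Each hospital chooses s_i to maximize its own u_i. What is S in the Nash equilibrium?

Hospital i's FOC: ∂u_i/∂s_i = α_i − s_i = 0, so s_i* = α_i.
NE contributions = (1, 2); S = 3.

3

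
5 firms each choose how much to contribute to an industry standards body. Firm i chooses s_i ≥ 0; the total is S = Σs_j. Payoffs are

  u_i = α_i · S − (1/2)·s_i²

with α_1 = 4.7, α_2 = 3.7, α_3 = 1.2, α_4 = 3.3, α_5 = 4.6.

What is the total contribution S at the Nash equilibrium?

17.5

Firm i's FOC: ∂u_i/∂s_i = α_i − s_i = 0, so s_i* = α_i.
NE contributions = (4.7, 3.7, 1.2, 3.3, 4.6); S = 17.5.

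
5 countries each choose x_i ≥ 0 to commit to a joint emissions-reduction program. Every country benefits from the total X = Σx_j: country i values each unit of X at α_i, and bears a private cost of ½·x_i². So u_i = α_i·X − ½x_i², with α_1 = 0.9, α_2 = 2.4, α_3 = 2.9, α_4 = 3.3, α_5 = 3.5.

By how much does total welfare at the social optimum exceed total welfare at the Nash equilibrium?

272.56

Country i's FOC: ∂u_i/∂x_i = α_i − x_i = 0, so x_i* = α_i.
NE contributions = (0.9, 2.4, 2.9, 3.3, 3.5); X = 13.
W^NE = (Σα)·X − ½Σα_i² = 13² − ½·38.12 = 149.94.
Planner sets x_i = Σα_j = 13 for every i, so X^SO = 5·13 = 65.
W^SO = (Σα)·X^SO − ½·5·(Σα)² = (5/2)·13² = 422.5.
Deadweight loss = W^SO − W^NE = 272.56.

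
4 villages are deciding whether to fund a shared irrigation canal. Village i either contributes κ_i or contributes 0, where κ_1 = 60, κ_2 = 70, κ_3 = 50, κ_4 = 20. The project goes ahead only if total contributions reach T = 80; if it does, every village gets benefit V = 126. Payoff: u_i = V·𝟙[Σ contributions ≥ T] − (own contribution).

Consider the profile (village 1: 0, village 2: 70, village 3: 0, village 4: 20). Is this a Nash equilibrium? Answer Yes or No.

Yes

Total = 90 ≥ 80: provided.
Village 1 (pledges 0, payoff 126): pledging 60 → total 150, payoff 66. No gain.
Village 2 (pledges 70, payoff 56): dropping to 0 → total 20, payoff 0. No gain.
Village 3 (pledges 0, payoff 126): pledging 50 → total 140, payoff 76. No gain.
Village 4 (pledges 20, payoff 106): dropping to 0 → total 70, payoff 0. No gain.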